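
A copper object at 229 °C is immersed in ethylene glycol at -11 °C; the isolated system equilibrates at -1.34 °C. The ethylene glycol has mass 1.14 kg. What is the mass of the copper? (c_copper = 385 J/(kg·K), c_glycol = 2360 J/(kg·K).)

Taking heat into each body as positive, Σ m c ΔT = 0:
m×385×(-1.34 − 229) + 1.14×2360×(-1.34 − (-11)) = 0
-88681 m = -25989
m = -25989/-88681 ≈ 0.2931 kg

m ≈ 0.293 kg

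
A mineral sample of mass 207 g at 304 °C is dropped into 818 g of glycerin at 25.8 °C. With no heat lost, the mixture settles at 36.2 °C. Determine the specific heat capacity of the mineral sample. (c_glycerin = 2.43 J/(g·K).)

c ≈ 0.373 J/(g·K)

Heat gained plus heat lost sum to zero:
207·c·(36.2 − 304) + 818·2.43·(36.2 − 25.8) = 0
-55435 c = -20672
c = -20672/-55435 ≈ 0.3729 J/(g·K)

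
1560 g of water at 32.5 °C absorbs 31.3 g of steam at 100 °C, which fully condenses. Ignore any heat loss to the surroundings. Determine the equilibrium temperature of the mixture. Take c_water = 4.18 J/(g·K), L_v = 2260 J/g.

Sum of m c ΔT and latent-heat terms is zero:
steam→water at 100 °C releases m L_v = 31.3×2260 = 70738
  condensate cools 100→T: 31.3×4.18×(T − 100) = 130.83(T − 100)
  water warms: 1560×4.18×(T − 32.5) = 6520.8(T − 32.5)
6651.6 T = 70738 + 13083 + 211926 = 295747
T ≈ 44.46 °C (< 100 °C, so full condensation is consistent).

T_f ≈ 44.5 °C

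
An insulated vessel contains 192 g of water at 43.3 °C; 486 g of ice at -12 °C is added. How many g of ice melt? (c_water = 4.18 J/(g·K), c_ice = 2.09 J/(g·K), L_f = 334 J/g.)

Cooling the water to 0 °C releases 192×4.18×43.3 = 34751 J.
Warming the ice to 0 °C takes 486×2.09×12 = 12189 J, leaving 22562 J for melting.
To melt every bit of ice: 486×334 = 162324 J.
Since 22562 < 162324 J, not all the ice melts; equilibrium is at 0 °C.
m_melted×334 = 22562  ⇒  m_melted ≈ 67.55 g.

m_melted ≈ 67.6 g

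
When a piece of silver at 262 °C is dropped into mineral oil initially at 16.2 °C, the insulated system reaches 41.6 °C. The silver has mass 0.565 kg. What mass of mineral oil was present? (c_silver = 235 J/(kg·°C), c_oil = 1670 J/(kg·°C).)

m ≈ 0.69 kg

|Q_silver| = |Q_oil|:
0.565×235×(262 − 41.6) = m×1670×(41.6 − 16.2)
42418 m = 29264  ⇒  m ≈ 0.6899 kg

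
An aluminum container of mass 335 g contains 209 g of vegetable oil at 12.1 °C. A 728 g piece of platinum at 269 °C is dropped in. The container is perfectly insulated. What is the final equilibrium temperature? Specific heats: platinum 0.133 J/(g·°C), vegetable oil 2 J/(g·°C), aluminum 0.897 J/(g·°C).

T_f ≈ 42.6 °C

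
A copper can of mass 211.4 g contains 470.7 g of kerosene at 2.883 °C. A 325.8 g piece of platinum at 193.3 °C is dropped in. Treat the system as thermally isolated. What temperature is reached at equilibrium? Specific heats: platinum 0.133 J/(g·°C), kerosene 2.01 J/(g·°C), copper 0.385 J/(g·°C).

Net heat exchanged in the isolated system is zero:
325.8·0.133·(T − 193.3) + 470.7·2.01·(T − 2.883) + 211.4·0.385·(T − 2.883) = 0
43.33(T − 193.3) + 946.11(T − 2.883) + 81.39(T − 2.883) = 0
1070.8 T = 11338
T ≈ 10.59 °C

T_f ≈ 10.6 °C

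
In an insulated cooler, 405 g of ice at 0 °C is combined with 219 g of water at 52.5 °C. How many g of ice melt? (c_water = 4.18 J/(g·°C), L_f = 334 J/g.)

m_melted ≈ 144 g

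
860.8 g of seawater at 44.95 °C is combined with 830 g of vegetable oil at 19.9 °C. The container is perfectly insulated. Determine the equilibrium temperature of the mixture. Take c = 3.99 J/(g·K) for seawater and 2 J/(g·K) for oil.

Taking heat into each body as positive, Σ m c ΔT = 0:
860.8×3.99×(T − 44.95) + 830×2×(T − 19.9) = 0
3434.6(T − 44.95) + 1660(T − 19.9) = 0
5094.6 T = 187419
T = 187419/5094.6 ≈ 36.79 °C

T_f ≈ 36.8 °C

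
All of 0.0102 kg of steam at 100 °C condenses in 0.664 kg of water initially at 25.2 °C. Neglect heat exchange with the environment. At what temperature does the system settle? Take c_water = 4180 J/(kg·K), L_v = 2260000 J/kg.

Let T be the final temperature. ΣQ_i = 0:
latent heat released on condensation: 0.0102·2260000 = 23052
  condensate cools 100→T: 0.0102·4180·(T − 100) = 42.64(T − 100)
  original water: 2775.5(T − 25.2)
2818.2 T = 23052 + 4263.6 + 69943 = 97259
T ≈ 34.51 °C (< 100 °C, so full condensation is consistent).

T_f ≈ 34.5 °C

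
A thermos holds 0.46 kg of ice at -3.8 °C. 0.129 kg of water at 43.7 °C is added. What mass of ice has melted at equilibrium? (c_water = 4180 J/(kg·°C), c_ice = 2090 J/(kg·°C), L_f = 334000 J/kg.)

Water can give up m c ΔT = 0.129×4180×43.7 = 23564 J before reaching 0 °C.
Of that, 0.46×2090×3.8 = 3653.3 J goes to bring the ice to 0 °C, leaving 19911 J.
To melt every bit of ice: 0.46×334000 = 153640 J.
19911 J < 153640 J, so only part of the ice melts and the system sits at 0 °C.
Mass melted = 19911/334000 ≈ 0.05961 kg.

m_melted ≈ 0.0596 kg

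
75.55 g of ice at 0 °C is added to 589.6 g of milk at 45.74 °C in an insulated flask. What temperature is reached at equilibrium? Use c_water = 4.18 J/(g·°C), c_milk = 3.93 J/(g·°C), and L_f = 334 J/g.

Heat gained plus heat lost sum to zero:
melt ice: 75.55×334 = 25234; meltwater 0→T: 75.55×4.18×T = 315.8 T; milk cools: 589.6×3.93×(T − 45.74) = 2317.1(T − 45.74)
2632.9 T = 105985 − 25234 = 80752
T ≈ 30.67 °C — above 0 °C, consistent with complete melting.

T_f ≈ 30.7 °C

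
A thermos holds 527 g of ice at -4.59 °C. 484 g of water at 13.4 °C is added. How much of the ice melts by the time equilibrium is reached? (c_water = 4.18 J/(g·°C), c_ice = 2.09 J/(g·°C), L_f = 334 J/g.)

m_melted ≈ 66 g

Water can give up m c ΔT = 484×4.18×13.4 = 27110 J before reaching 0 °C.
Warming the ice to 0 °C takes 527×2.09×4.59 = 5055.6 J, leaving 22054 J for melting.
To melt every bit of ice: 527×334 = 176018 J.
Since 22054 < 176018 J, not all the ice melts; equilibrium is at 0 °C.
m_melted×334 = 22054  ⇒  m_melted ≈ 66.03 g.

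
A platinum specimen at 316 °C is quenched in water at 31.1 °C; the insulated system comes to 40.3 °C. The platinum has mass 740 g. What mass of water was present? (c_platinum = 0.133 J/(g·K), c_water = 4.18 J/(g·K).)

m ≈ 706 g

Heat lost by the platinum = heat gained by the water:
740·0.133·(316 − 40.3) = m·4.18·(40.3 − 31.1)
38.46 m = 27134  ⇒  m ≈ 705.6 g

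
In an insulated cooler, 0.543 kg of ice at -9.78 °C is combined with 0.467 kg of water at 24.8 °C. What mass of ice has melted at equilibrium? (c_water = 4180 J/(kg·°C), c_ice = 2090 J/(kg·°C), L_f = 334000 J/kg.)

m_melted ≈ 0.112 kg

Water can give up m c ΔT = 0.467×4180×24.8 = 48411 J before reaching 0 °C.
Warming the ice to 0 °C takes 0.543×2090×9.78 = 11099 J, leaving 37312 J for melting.
Melting all 0.543 kg of ice would need 0.543×334000 = 181362 J.
37312 J < 181362 J, so only part of the ice melts and the system sits at 0 °C.
m_melt = 37312 / L_f = 0.1117 kg.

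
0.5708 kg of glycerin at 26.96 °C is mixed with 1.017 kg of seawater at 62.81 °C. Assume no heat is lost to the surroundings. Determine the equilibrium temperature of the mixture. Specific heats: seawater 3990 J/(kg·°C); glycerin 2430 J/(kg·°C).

T_f ≈ 53.7 °C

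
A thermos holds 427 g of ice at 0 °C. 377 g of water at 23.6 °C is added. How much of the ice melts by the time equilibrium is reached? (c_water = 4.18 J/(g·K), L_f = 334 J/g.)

m_melted ≈ 111 g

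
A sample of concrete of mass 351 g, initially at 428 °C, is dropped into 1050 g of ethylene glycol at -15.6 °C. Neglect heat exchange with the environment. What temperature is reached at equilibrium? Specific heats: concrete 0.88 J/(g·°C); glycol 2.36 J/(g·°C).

Heat gained plus heat lost sum to zero:
351*0.88*(T − 428) + 1050*2.36*(T − (-15.6)) = 0
308.88(T − 428) + 2478(T − (-15.6)) = 0
(308.88 + 2478) T = 308.88*428 + 2478*(-15.6)
T = 93544 / 2786.9 = 33.6 °C

T_f ≈ 33.6 °C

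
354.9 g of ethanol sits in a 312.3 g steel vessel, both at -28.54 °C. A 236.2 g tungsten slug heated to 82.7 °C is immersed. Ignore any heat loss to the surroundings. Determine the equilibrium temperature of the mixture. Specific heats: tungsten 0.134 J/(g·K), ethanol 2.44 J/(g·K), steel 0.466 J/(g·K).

T_f ≈ -25.2 °C

Net heat exchanged in the isolated system is zero:
236.2*0.134*(T − 82.7) + 354.9*2.44*(T − (-28.54)) + 312.3*0.466*(T − (-28.54)) = 0
(31.65 + 865.96 + 145.53) T = 31.65*82.7 + 865.96*(-28.54) + 145.53*(-28.54)
T = -26250/1043.1 ≈ -25.16 °C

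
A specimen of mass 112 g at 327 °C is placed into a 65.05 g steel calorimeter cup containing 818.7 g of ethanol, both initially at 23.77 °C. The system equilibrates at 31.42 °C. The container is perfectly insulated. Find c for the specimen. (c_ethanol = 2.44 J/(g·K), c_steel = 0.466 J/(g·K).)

c ≈ 0.469 J/(g·K)

Setting the total heat transfer to zero:
112·c·(31.42 − 327) + 818.7·2.44·(31.42 − 23.77) + 65.05·0.466·(31.42 − 23.77) = 0
-33105 c = -15514
c = -15514/-33105 ≈ 0.4686 J/(g·K)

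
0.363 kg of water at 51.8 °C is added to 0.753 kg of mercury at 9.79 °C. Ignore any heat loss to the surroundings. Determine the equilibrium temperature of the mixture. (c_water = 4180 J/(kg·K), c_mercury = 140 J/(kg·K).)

T_f ≈ 49.1 °C

Heat gained plus heat lost sum to zero:
0.363*4180*(T − 51.8) + 0.753*140*(T − 9.79) = 0
(1517.3 + 105.42) T = 1517.3*51.8 + 105.42*9.79
T ≈ 49.07 °C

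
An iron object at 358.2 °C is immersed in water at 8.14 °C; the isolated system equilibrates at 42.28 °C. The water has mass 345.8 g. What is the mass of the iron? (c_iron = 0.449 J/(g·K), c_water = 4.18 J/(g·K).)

|Q_iron| = |Q_water|:
m·0.449·(358.2 − 42.28) = 345.8·4.18·(42.28 − 8.14)
141.85 m = 49347  ⇒  m ≈ 347.9 g

m ≈ 348 g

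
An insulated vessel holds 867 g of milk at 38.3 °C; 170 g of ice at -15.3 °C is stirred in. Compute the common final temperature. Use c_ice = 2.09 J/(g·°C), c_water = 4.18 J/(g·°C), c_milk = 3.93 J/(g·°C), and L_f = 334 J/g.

T_f ≈ 16.6 °C

Sum of m c ΔT and latent-heat terms is zero:
ice -15.3→0 °C: 170·2.09·15.3 = 5436.1; melt ice: 170·334 = 56780; meltwater 0→T: 170·4.18·T = 710.6 T; milk cools: 867·3.93·(T − 38.3) = 3407.3(T − 38.3)
4117.9 T = 130500 − 62216 = 68284
T ≈ 16.58 °C — above 0 °C, consistent with complete melting.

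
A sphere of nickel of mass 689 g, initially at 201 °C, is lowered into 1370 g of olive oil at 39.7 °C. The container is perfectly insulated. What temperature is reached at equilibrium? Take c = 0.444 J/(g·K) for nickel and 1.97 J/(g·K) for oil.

T_f ≈ 56.1 °C

T_f is the heat-capacity-weighted average of the initial temperatures:
T_f = (305.92×201 + 2698.9×39.7) / (305.92 + 2698.9)
    = 168635 / 3004.8 ≈ 56.12 °C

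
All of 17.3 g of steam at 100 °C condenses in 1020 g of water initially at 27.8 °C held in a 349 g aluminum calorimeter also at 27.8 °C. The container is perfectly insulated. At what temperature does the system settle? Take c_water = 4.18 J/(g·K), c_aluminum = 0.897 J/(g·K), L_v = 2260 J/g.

Setting the total heat transfer to zero:
latent heat released on condensation: 17.3·2260 = 39098
  condensate cools 100→T: 17.3·4.18·(T − 100) = 72.31(T − 100)
  water warms: 1020·4.18·(T − 27.8) = 4263.6(T − 27.8)
  cup: 313.05(T − 27.8)
4649 T = 39098 + 7231.4 + 127231 = 173560
T ≈ 37.33 °C, under the boiling point, so the assumption holds.

T_f ≈ 37.3 °C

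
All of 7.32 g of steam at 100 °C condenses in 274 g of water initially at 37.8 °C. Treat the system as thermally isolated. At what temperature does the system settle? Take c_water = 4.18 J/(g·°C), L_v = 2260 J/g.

Let T be the final temperature. ΣQ_i = 0:
latent heat released on condensation: 7.32·2260 = 16543; condensate cools 100→T: 7.32·4.18·(T − 100) = 30.6(T − 100); original water: 1145.3(T − 37.8)
1175.9 T = 16543 + 3059.8 + 43293 = 62896
T ≈ 53.49 °C, under the boiling point, so the assumption holds.

T_f ≈ 53.5 °C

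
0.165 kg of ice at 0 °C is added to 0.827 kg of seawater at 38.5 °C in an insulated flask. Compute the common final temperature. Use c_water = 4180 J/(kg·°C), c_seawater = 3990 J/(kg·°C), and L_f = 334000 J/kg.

T_f ≈ 18.0 °C

Energy conservation, ΣQ = 0:
melt ice: 0.165×334000 = 55110; meltwater 0→T: 0.165×4180×T = 689.7 T; seawater: 3299.7(T − 38.5)
3989.4 T = 127040 − 55110 = 71930
T ≈ 18.03 °C (positive, so assuming full melt was valid).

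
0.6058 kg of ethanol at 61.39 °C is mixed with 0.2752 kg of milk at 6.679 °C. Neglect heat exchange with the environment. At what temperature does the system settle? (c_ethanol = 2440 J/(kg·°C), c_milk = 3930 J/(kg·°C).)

T_f ≈ 38.3 °C

Set heat shed by the hot body equal to heat absorbed by the cold body:
0.6058*2440*(61.39 − T) = 0.2752*3930*(T − 6.679)
1478.2(61.39 − T) = 1081.5(T − 6.679)
2559.7 T = 97967  ⇒  T ≈ 38.27 °C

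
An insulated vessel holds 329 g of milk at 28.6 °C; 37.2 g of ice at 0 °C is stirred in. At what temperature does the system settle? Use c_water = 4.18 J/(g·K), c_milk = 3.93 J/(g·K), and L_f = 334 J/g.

T_f ≈ 17.0 °C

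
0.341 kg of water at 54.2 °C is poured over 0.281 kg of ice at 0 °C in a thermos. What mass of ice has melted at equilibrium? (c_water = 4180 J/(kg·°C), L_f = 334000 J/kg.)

m_melted ≈ 0.231 kg

Heat available from the water dropping to 0 °C: 0.341×4180×54.2 = 77256 J.
Fully melting the ice requires m_ice L_f = 0.281×334000 = 93854 J.
77256 J < 93854 J, so only part of the ice melts and the system sits at 0 °C.
Mass melted = 77256/334000 ≈ 0.2313 kg.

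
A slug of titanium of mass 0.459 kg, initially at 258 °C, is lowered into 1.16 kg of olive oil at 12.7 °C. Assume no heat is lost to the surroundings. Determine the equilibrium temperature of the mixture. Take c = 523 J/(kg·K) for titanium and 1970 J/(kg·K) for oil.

T_f ≈ 36.0 °C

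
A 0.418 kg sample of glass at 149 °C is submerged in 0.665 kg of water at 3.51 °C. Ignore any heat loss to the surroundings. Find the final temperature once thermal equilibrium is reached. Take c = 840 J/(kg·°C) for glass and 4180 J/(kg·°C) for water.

T_f = Σ m_i c_i T_i / Σ m_i c_i:
T_f = (351.12·149 + 2779.7·3.51) / (351.12 + 2779.7)
    = 62074 / 3130.8 ≈ 19.83 °C

T_f ≈ 19.8 °C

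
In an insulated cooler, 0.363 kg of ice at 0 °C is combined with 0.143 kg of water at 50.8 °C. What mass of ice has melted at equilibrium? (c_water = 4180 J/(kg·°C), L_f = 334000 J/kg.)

m_melted ≈ 0.0909 kg

Water can give up m c ΔT = 0.143×4180×50.8 = 30365 J before reaching 0 °C.
Fully melting the ice requires m_ice L_f = 0.363×334000 = 121242 J.
30365 J < 121242 J, so only part of the ice melts and the system sits at 0 °C.
m_melt = 30365 / L_f = 0.09091 kg.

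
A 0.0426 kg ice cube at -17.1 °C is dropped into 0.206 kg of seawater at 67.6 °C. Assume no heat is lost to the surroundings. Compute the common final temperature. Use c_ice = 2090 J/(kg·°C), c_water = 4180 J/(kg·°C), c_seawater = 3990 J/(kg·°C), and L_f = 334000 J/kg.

Heat gained plus heat lost sum to zero:
warm ice to 0 °C: 0.0426×2090×(0 − (-17.1)) = 1522.5
  melt ice: 0.0426×334000 = 14228
  meltwater 0→T: 0.0426×4180×T = 178.07 T
  seawater: 821.94(T − 67.6)
1000 T = 55563 − 15751 = 39812
T ≈ 39.81 °C (positive, so assuming full melt was valid).

T_f ≈ 39.8 °C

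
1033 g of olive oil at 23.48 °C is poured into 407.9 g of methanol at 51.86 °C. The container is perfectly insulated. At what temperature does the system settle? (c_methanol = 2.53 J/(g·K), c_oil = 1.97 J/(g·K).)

T_f ≈ 33.0 °C

Setting the total heat transfer to zero:
407.9×2.53×(T − 51.86) + 1033×1.97×(T − 23.48) = 0
(1032 + 2035) T = 1032×51.86 + 2035×23.48
T ≈ 33.03 °C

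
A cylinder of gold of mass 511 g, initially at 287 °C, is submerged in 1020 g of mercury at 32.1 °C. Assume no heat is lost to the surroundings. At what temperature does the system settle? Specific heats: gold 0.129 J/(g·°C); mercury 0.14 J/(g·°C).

T_f ≈ 112.6 °C

T_f = Σ m_i c_i T_i / Σ m_i c_i:
T_f = (65.92·287 + 142.8·32.1) / (65.92 + 142.8)
    = 23503 / 208.72 ≈ 112.60 °C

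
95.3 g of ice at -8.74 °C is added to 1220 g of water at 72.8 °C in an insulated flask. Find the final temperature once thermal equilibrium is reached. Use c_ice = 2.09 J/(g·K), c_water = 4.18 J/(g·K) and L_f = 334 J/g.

T_f ≈ 61.4 °C

Let T be the final temperature. ΣQ_i = 0:
ice -8.74→0 °C: 95.3·2.09·8.74 = 1740.8; fusion: m_ice L_f = 95.3·334 = 31830; warm the meltwater: 398.35 T; water cools: 1220·4.18·(T − 72.8) = 5099.6(T − 72.8)
5498 T = 371251 − 33571 = 337680
T ≈ 61.42 °C — above 0 °C, consistent with complete melting.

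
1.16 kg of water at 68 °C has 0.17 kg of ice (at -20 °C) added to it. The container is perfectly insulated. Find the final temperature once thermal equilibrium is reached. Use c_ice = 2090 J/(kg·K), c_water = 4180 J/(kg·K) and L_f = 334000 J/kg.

Sum of m c ΔT and latent-heat terms is zero:
ice -20→0 °C: 0.17×2090×20 = 7106; latent heat to melt: 0.17×334000 = 56780; warm the meltwater: 710.6 T; water cools: 1.16×4180×(T − 68) = 4848.8(T − 68)
5559.4 T = 329718 − 63886 = 265832
T ≈ 47.82 °C — above 0 °C, consistent with complete melting.

T_f ≈ 47.8 °C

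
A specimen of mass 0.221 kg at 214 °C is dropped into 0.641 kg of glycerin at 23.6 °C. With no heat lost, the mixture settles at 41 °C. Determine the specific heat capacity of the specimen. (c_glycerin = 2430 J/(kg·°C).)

c ≈ 709 J/(kg·°C)

Setting the total heat transfer to zero:
0.221×c×(41 − 214) + 0.641×2430×(41 − 23.6) = 0
-38.23 c = -27103
c = -27103/-38.23 ≈ 708.9 J/(kg·°C)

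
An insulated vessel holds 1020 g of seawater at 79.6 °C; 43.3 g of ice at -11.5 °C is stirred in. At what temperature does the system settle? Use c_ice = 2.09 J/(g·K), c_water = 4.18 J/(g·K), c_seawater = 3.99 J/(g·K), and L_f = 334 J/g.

T_f ≈ 72.6 °C

Sum of m c ΔT and latent-heat terms is zero:
warm ice to 0 °C: 43.3·2.09·(0 − (-11.5)) = 1040.7; melt ice: 43.3·334 = 14462; meltwater 0→T: 43.3·4.18·T = 180.99 T; seawater: 4069.8(T − 79.6)
4250.8 T = 323956 − 15503 = 308453
T ≈ 72.56 °C — above 0 °C, consistent with complete melting.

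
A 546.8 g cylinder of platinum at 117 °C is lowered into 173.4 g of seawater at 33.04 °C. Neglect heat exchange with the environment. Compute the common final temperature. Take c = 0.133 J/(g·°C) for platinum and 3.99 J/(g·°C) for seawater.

T_f ≈ 41.0 °C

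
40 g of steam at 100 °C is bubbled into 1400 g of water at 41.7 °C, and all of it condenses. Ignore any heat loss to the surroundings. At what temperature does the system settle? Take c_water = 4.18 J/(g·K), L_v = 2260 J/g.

T_f ≈ 58.3 °C

Setting the total heat transfer to zero:
steam→water at 100 °C releases m L_v = 40·2260 = 90400; condensed water 100 °C→T: 167.2(T − 100); original water: 5852(T − 41.7)
6019.2 T = 90400 + 16720 + 244028 = 351148
T ≈ 58.34 °C — below 100 °C, confirming all the steam condensed.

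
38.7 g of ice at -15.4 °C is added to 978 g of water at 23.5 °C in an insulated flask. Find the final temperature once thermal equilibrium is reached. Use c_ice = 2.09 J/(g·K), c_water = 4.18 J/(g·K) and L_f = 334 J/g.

T_f ≈ 19.3 °C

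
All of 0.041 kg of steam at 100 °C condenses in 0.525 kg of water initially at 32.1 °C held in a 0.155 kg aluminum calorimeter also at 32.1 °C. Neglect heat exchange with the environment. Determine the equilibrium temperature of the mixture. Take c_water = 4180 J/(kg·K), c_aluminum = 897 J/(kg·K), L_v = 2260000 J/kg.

T_f ≈ 73.7 °C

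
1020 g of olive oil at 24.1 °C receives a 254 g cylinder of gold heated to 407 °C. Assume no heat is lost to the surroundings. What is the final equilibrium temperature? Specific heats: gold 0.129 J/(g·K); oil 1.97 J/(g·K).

T_f ≈ 30.2 °C

T_f = Σ m_i c_i T_i / Σ m_i c_i:
T_f = (32.77*407 + 2009.4*24.1) / (32.77 + 2009.4)
    = 61762 / 2042.2 ≈ 30.24 °C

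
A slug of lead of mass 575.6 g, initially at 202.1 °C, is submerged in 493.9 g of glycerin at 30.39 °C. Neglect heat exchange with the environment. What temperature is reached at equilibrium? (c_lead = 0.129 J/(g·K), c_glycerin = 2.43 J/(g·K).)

T_f ≈ 40.4 °C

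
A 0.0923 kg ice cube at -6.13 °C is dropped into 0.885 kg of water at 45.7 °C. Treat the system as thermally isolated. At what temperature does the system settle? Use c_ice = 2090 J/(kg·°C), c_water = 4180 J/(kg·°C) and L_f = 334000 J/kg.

T_f ≈ 33.5 °C

Let T be the final temperature. ΣQ_i = 0:
warm ice to 0 °C: 0.0923×2090×(0 − (-6.13)) = 1182.5; latent heat to melt: 0.0923×334000 = 30828; warm the meltwater: 385.81 T; water: 3699.3(T − 45.7)
4085.1 T = 169058 − 32011 = 137047
T ≈ 33.55 °C — above 0 °C, consistent with complete melting.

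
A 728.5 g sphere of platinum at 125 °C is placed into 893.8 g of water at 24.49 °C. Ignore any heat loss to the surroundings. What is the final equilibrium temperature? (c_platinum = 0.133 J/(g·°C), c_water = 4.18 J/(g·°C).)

T_f ≈ 27.0 °C

Energy conservation, ΣQ = 0:
728.5×0.133×(T − 125) + 893.8×4.18×(T − 24.49) = 0
96.89(T − 125) + 3736.1(T − 24.49) = 0
(96.89 + 3736.1) T = 96.89×125 + 3736.1×24.49
T ≈ 27.03 °C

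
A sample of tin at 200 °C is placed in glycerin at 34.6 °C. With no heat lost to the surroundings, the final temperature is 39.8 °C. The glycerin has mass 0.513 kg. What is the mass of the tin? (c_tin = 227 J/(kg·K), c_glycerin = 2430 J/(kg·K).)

m ≈ 0.178 kg

Net heat exchanged in the isolated system is zero:
m·227·(39.8 − 200) + 0.513·2430·(39.8 − 34.6) = 0
-36365 m = -6482.3
m = -6482.3/-36365 ≈ 0.1783 kg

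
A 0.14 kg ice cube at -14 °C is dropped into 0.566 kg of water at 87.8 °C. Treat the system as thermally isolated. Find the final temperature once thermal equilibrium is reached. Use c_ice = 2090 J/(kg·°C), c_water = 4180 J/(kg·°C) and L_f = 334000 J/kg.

T_f ≈ 53.2 °C

Net heat exchanged in the isolated system is zero:
warm ice to 0 °C: 0.14·2090·(0 − (-14)) = 4096.4
  fusion: m_ice L_f = 0.14·334000 = 46760
  meltwater 0→T: 0.14·4180·T = 585.2 T
  water cools: 0.566·4180·(T − 87.8) = 2365.9(T − 87.8)
2951.1 T = 207724 − 50856 = 156868
T ≈ 53.16 °C (positive, so assuming full melt was valid).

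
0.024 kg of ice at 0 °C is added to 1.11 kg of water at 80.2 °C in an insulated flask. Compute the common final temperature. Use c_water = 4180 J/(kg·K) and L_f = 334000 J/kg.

T_f ≈ 76.8 °C

Sum of m c ΔT and latent-heat terms is zero:
latent heat to melt: 0.024×334000 = 8016
  warm the meltwater: 100.32 T
  water cools: 1.11×4180×(T − 80.2) = 4639.8(T − 80.2)
4740.1 T = 372112 − 8016 = 364096
T ≈ 76.81 °C. Since T > 0 °C, the all-ice-melts assumption holds.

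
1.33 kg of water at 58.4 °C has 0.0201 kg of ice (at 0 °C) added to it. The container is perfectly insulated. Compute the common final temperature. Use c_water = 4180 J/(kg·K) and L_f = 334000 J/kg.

T_f ≈ 56.3 °C

Let T be the final temperature. ΣQ_i = 0:
fusion: m_ice L_f = 0.0201·334000 = 6713.4; warm the meltwater: 84.02 T; water cools: 1.33·4180·(T − 58.4) = 5559.4(T − 58.4)
5643.4 T = 324669 − 6713.4 = 317956
T ≈ 56.34 °C — above 0 °C, consistent with complete melting.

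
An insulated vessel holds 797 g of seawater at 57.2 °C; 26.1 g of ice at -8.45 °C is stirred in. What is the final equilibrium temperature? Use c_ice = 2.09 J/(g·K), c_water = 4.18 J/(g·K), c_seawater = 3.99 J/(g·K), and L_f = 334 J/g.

T_f ≈ 52.5 °C

Net heat exchanged in the isolated system is zero:
warm ice to 0 °C: 26.1·2.09·(0 − (-8.45)) = 460.94; latent heat to melt: 26.1·334 = 8717.4; warm the meltwater: 109.1 T; seawater: 3180(T − 57.2)
3289.1 T = 181898 − 9178.3 = 172719
T ≈ 52.51 °C (positive, so assuming full melt was valid).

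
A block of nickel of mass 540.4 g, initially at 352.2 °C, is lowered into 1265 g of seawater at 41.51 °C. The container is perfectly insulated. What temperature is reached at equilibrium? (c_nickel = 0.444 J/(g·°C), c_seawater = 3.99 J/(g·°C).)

T_f ≈ 55.6 °C

Conservation of energy gives ΣQ = 0:
540.4·0.444·(T − 352.2) + 1265·3.99·(T − 41.51) = 0
239.94(T − 352.2) + 5047.4(T − 41.51) = 0
5287.3 T = 294022
T ≈ 55.61 °C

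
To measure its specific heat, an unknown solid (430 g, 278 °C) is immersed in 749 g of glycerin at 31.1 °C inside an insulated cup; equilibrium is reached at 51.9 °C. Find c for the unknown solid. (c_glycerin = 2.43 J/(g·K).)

Heat gained plus heat lost sum to zero:
430×c×(51.9 − 278) + 749×2.43×(51.9 − 31.1) = 0
-97223 c = -37857
c = -37857/-97223 ≈ 0.3894 J/(g·K)

c ≈ 0.389 J/(g·K)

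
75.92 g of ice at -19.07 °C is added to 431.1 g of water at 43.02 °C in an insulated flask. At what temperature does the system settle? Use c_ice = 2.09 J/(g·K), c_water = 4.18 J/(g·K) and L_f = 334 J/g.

Energy conservation, ΣQ = 0:
ice -19.07→0 °C: 75.92·2.09·19.07 = 3025.9; latent heat to melt: 75.92·334 = 25357; meltwater 0→T: 75.92·4.18·T = 317.35 T; water: 1802(T − 43.02)
2119.3 T = 77522 − 28383 = 49139
T ≈ 23.19 °C. Since T > 0 °C, the all-ice-melts assumption holds.

T_f ≈ 23.2 °C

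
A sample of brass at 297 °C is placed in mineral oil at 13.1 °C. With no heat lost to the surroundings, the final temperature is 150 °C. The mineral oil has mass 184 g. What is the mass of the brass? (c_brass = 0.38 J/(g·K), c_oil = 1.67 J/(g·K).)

Heat gained plus heat lost sum to zero:
m·0.38·(150 − 297) + 184·1.67·(150 − 13.1) = 0
-55.86 m = -42067
m = -42067/-55.86 ≈ 753.1 g

m ≈ 753 g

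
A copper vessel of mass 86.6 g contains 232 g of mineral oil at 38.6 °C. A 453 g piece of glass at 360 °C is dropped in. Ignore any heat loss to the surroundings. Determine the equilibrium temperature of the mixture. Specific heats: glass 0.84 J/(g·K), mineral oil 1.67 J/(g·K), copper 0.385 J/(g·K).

Let T be the final temperature. ΣQ_i = 0:
453*0.84*(T − 360) + 232*1.67*(T − 38.6) + 86.6*0.385*(T − 38.6) = 0
(380.52 + 387.44 + 33.34) T = 380.52*360 + 387.44*38.6 + 33.34*38.6
T ≈ 191.23 °C

T_f ≈ 191.2 °C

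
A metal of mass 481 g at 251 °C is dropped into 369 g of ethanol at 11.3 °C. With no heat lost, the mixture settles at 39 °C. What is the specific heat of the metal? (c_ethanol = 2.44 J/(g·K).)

c ≈ 0.245 J/(g·K)

Let T be the final temperature. ΣQ_i = 0:
481×c×(39 − 251) + 369×2.44×(39 − 11.3) = 0
-101972 c = -24940
c = -24940/-101972 ≈ 0.2446 J/(g·K)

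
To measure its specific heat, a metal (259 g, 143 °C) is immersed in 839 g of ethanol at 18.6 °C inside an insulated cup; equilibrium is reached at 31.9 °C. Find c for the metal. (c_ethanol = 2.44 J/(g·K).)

m_s c (T_s − T_f) = m_ethanol c_ethanol (T_f − T_0):
259·c·(143 − 31.9) = 839·2.44·(31.9 − 18.6)
28775 c = 27227  ⇒  c ≈ 0.9462 J/(g·K)

c ≈ 0.946 J/(g·K)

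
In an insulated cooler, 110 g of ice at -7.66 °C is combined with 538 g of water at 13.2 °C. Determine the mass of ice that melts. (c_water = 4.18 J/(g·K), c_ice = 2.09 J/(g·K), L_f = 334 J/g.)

Water can give up m c ΔT = 538·4.18·13.2 = 29685 J before reaching 0 °C.
Of that, 110·2.09·7.66 = 1761 J goes to bring the ice to 0 °C, leaving 27924 J.
Fully melting the ice requires m_ice L_f = 110·334 = 36740 J.
27924 J < 36740 J, so only part of the ice melts and the system sits at 0 °C.
m_melt = 27924 / L_f = 83.6 g.

m_melted ≈ 83.6 g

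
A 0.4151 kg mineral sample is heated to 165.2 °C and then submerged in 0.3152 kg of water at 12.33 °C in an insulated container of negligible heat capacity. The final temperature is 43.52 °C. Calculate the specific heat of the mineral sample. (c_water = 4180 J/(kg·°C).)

m_s c (T_s − T_f) = m_water c_water (T_f − T_0):
0.4151×c×(165.2 − 43.52) = 0.3152×4180×(43.52 − 12.33)
50.51 c = 41094  ⇒  c ≈ 813.6 J/(kg·°C)

c ≈ 814 J/(kg·°C)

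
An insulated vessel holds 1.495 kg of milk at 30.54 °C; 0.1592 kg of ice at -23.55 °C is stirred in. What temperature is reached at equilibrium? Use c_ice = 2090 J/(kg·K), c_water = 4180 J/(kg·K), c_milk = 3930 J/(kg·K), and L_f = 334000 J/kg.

T_f ≈ 18.1 °C

Sum of m c ΔT and latent-heat terms is zero:
ice -23.55→0 °C: 0.1592·2090·23.55 = 7835.7
  fusion: m_ice L_f = 0.1592·334000 = 53173
  meltwater 0→T: 0.1592·4180·T = 665.46 T
  milk cools: 1.495·3930·(T − 30.54) = 5875.4(T − 30.54)
6540.8 T = 179433 − 61009 = 118425
T ≈ 18.11 °C (positive, so assuming full melt was valid).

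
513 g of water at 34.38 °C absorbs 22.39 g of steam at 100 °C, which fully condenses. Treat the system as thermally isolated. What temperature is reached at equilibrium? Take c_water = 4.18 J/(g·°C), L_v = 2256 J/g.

Net heat exchanged in the isolated system is zero:
latent heat released on condensation: 22.39·2256 = 50512
  condensed water 100 °C→T: 93.59(T − 100)
  water warms: 513·4.18·(T − 34.38) = 2144.3(T − 34.38)
2237.9 T = 50512 + 9359 + 73722 = 133593
T ≈ 59.70 °C, under the boiling point, so the assumption holds.

T_f ≈ 59.7 °C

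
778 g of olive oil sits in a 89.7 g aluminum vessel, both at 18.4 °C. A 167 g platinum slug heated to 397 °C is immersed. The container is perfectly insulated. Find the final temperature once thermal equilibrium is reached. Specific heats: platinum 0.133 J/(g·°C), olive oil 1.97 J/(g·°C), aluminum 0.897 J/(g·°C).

T_f ≈ 23.5 °C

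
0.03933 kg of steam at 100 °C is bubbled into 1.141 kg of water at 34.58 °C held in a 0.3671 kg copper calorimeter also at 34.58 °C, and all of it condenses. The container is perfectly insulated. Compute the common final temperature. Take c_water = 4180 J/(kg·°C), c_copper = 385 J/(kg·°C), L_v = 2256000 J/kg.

T_f ≈ 54.2 °C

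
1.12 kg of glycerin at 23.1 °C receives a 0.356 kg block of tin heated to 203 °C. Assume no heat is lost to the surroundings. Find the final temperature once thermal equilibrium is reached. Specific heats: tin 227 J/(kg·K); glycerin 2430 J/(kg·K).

Let T be the final temperature. ΣQ_i = 0:
0.356*227*(T − 203) + 1.12*2430*(T − 23.1) = 0
80.81(T − 203) + 2721.6(T − 23.1) = 0
(80.81 + 2721.6) T = 80.81*203 + 2721.6*23.1
T ≈ 28.29 °C

T_f ≈ 28.3 °C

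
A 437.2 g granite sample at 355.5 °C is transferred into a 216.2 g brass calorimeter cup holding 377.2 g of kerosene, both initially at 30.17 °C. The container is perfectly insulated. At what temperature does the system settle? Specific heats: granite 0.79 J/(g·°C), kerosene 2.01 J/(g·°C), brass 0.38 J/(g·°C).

T_f ≈ 124.9 °C

Heat gained plus heat lost sum to zero:
437.2×0.79×(T − 355.5) + 377.2×2.01×(T − 30.17) + 216.2×0.38×(T − 30.17) = 0
(345.39 + 758.17 + 82.16) T = 345.39×355.5 + 758.17×30.17 + 82.16×30.17
T ≈ 124.94 °C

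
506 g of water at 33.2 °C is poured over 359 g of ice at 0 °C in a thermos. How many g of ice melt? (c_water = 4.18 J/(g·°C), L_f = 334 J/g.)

Cooling the water to 0 °C releases 506×4.18×33.2 = 70221 J.
Fully melting the ice requires m_ice L_f = 359×334 = 119906 J.
That's not enough to melt it all — equilibrium is at 0 °C with ice remaining.
m_melt = 70221 / L_f = 210.2 g.

m_melted ≈ 210 g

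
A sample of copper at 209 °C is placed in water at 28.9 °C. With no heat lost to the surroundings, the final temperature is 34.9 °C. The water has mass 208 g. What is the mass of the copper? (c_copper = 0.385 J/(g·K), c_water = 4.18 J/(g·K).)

m ≈ 77.8 g

Taking heat into each body as positive, Σ m c ΔT = 0:
m×0.385×(34.9 − 209) + 208×4.18×(34.9 − 28.9) = 0
-67.03 m = -5216.6
m = -5216.6/-67.03 ≈ 77.83 g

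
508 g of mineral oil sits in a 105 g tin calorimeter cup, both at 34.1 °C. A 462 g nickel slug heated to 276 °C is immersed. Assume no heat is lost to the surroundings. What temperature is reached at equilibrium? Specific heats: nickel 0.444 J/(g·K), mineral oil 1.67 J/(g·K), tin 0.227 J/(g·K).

T_f = Σ m_i c_i T_i / Σ m_i c_i:
T_f = (205.13*276 + 848.36*34.1 + 23.84*34.1) / (205.13 + 848.36 + 23.84)
    = 86357 / 1077.3 ≈ 80.16 °C

T_f ≈ 80.2 °C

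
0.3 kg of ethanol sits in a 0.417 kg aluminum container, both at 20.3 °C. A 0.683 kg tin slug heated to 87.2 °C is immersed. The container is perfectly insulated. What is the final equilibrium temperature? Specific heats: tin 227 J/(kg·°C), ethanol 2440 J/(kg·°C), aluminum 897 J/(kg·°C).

T_f ≈ 28.5 °C

With ΣQ=0 the equilibrium temperature is the m·c-weighted mean:
T_f = (155.04×87.2 + 732×20.3 + 374.05×20.3) / (155.04 + 732 + 374.05)
    = 35972 / 1261.1 ≈ 28.52 °C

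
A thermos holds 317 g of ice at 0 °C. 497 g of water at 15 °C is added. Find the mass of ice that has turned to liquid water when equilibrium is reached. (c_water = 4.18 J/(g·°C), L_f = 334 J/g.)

m_melted ≈ 93.3 g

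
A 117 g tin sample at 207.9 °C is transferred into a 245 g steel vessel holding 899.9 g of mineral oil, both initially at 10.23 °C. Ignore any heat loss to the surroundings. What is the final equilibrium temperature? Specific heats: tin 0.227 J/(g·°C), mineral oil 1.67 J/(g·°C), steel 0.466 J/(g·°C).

T_f ≈ 13.4 °C

Net heat exchanged in the isolated system is zero:
117·0.227·(T − 207.9) + 899.9·1.67·(T − 10.23) + 245·0.466·(T − 10.23) = 0
(26.56 + 1502.8 + 114.17) T = 26.56·207.9 + 1502.8·10.23 + 114.17·10.23
T = 22064 / 1643.6 = 13.4 °C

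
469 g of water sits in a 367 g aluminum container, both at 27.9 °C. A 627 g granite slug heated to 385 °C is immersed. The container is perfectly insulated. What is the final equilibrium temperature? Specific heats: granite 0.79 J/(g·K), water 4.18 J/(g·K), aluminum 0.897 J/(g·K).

Energy conservation, ΣQ = 0:
627·0.79·(T − 385) + 469·4.18·(T − 27.9) + 367·0.897·(T − 27.9) = 0
2784.9 T = 254582
T = 254582/2784.9 ≈ 91.41 °C

T_f ≈ 91.4 °C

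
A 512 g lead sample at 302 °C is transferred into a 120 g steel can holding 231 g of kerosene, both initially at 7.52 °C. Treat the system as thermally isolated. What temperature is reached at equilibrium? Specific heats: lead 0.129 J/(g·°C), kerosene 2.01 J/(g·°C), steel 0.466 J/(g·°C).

Energy conservation, ΣQ = 0:
512·0.129·(T − 302) + 231·2.01·(T − 7.52) + 120·0.466·(T − 7.52) = 0
66.05(T − 302) + 464.31(T − 7.52) + 55.92(T − 7.52) = 0
586.28 T = 23859
T ≈ 40.70 °C

T_f ≈ 40.7 °C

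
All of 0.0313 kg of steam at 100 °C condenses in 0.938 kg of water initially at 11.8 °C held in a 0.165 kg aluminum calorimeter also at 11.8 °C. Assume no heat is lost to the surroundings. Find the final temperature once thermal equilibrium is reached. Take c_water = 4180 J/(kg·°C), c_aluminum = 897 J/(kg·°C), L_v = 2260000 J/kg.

T_f ≈ 31.4 °C

Sum of m c ΔT and latent-heat terms is zero:
steam→water at 100 °C releases m L_v = 0.0313·2260000 = 70738
  condensed water 100 °C→T: 130.83(T − 100)
  water warms: 0.938·4180·(T − 11.8) = 3920.8(T − 11.8)
  cup: 148(T − 11.8)
4199.7 T = 70738 + 13083 + 48012 = 131834
T ≈ 31.39 °C (< 100 °C, so full condensation is consistent).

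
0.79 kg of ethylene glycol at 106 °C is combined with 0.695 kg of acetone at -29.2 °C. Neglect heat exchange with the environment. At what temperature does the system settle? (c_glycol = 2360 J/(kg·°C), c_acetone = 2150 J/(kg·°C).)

Heat gained plus heat lost sum to zero:
0.79×2360×(T − 106) + 0.695×2150×(T − (-29.2)) = 0
1864.4(T − 106) + 1494.2(T − (-29.2)) = 0
3358.7 T = 153994
T = 153994 / 3358.7 = 45.9 °C

T_f ≈ 45.9 °C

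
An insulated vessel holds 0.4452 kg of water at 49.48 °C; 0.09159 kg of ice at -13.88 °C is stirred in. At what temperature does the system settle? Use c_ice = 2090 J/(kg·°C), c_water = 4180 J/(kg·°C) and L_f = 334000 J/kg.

Energy conservation, ΣQ = 0:
warm ice to 0 °C: 0.09159×2090×(0 − (-13.88)) = 2657
  fusion: m_ice L_f = 0.09159×334000 = 30591
  warm the meltwater: 382.85 T
  water cools: 0.4452×4180×(T − 49.48) = 1860.9(T − 49.48)
2243.8 T = 92079 − 33248 = 58831
T ≈ 26.22 °C — above 0 °C, consistent with complete melting.

T_f ≈ 26.2 °C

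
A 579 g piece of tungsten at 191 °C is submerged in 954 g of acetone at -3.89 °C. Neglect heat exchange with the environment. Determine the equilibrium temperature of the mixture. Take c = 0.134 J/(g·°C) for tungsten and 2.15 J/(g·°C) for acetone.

T_f ≈ 3.2 °C

T_f = Σ m_i c_i T_i / Σ m_i c_i:
T_f = (77.59*191 + 2051.1*(-3.89)) / (77.59 + 2051.1)
    = 6840.1 / 2128.7 ≈ 3.21 °C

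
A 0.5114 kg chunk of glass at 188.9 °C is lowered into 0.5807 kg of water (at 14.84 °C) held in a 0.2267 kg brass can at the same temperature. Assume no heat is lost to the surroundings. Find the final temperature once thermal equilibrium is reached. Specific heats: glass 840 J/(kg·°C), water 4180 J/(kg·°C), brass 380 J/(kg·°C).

T_f ≈ 40.2 °C

Heat gained plus heat lost sum to zero:
0.5114*840*(T − 188.9) + 0.5807*4180*(T − 14.84) + 0.2267*380*(T − 14.84) = 0
429.58(T − 188.9) + 2427.3(T − 14.84) + 86.15(T − 14.84) = 0
2943 T = 118447
T = 118447/2943 ≈ 40.25 °C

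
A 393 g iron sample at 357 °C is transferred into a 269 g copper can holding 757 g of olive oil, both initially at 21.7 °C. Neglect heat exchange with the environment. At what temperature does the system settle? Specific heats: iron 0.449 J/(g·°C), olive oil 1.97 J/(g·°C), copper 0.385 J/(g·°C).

Energy conservation, ΣQ = 0:
393·0.449·(T − 357) + 757·1.97·(T − 21.7) + 269·0.385·(T − 21.7) = 0
176.46(T − 357) + 1491.3(T − 21.7) + 103.56(T − 21.7) = 0
1771.3 T = 97604
T ≈ 55.10 °C

T_f ≈ 55.1 °C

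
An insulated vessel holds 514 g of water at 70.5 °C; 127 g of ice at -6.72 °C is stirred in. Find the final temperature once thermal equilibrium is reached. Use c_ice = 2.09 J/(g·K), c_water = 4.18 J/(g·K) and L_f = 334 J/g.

T_f ≈ 40.0 °C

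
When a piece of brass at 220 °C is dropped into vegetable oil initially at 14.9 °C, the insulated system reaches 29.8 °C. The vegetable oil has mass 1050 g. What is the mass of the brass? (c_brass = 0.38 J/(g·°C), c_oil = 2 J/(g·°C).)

m ≈ 433 g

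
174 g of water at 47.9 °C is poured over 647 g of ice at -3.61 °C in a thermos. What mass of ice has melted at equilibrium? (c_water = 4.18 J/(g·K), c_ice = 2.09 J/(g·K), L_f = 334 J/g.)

Cooling the water to 0 °C releases 174·4.18·47.9 = 34839 J.
Warming the ice to 0 °C takes 647·2.09·3.61 = 4881.6 J, leaving 29957 J for melting.
Melting all 647 g of ice would need 647·334 = 216098 J.
Since 29957 < 216098 J, not all the ice melts; equilibrium is at 0 °C.
Mass melted = 29957/334 ≈ 89.69 g.

m_melted ≈ 89.7 g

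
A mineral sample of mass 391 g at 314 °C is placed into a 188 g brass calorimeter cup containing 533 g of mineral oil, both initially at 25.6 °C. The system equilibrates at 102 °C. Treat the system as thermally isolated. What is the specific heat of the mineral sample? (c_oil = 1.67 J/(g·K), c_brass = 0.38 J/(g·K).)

c ≈ 0.886 J/(g·K)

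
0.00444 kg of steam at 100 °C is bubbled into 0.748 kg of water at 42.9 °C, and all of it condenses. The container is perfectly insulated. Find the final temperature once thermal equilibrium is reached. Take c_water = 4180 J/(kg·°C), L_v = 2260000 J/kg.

T_f ≈ 46.4 °C

Heat gained plus heat lost sum to zero:
steam→water at 100 °C releases m L_v = 0.00444×2260000 = 10034; condensed water 100 °C→T: 18.56(T − 100); water warms: 0.748×4180×(T − 42.9) = 3126.6(T − 42.9)
3145.2 T = 10034 + 1855.9 + 134133 = 146023
T ≈ 46.43 °C (< 100 °C, so full condensation is consistent).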